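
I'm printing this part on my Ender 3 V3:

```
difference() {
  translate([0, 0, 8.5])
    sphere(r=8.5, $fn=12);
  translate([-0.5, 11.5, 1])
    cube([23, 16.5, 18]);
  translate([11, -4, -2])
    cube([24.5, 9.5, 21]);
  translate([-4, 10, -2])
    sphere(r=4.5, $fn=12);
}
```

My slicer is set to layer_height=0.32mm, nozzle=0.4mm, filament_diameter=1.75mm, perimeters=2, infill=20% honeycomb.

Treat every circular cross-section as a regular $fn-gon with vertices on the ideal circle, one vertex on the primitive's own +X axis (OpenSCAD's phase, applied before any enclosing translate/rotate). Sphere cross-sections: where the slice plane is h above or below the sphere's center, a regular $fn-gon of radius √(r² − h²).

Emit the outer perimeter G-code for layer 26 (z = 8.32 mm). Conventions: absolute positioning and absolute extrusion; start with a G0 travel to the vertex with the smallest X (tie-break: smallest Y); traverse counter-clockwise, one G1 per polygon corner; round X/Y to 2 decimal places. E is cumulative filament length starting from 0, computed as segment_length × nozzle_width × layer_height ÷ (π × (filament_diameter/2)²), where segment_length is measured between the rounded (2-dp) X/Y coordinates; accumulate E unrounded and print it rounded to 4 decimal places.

G0 X-8.50 Y0.00 Z8.32
G1 X-7.36 Y-4.25 E0.2342
G1 X-4.25 Y-7.36 E0.4682
G1 X0.00 Y-8.50 E0.7024
G1 X4.25 Y-7.36 E0.9365
G1 X7.36 Y-4.25 E1.1706
G1 X8.50 Y0.00 E1.4048
G1 X7.36 Y4.25 E1.6389
G1 X4.25 Y7.36 E1.8730
G1 X0.00 Y8.50 E2.1072
G1 X-4.25 Y7.36 E2.3413
G1 X-7.36 Y4.25 E2.5754
G1 X-8.50 Y0.00 E2.8095

At z = 8.32 mm: the sphere: section is a regular 12-gon, circumradius = √(r²−h²) = √(8.5²−0.18²) = 8.498; the cube at (-0.5, 11.5) is present — its section is the full 23×16.5 rectangle; the 24.5×9.5 cube at (11, -4) contributes its full rectangle; the sphere at (-4, 10) is absent (|z−center|=10.320 > r=4.5); Taking the first minus the rest: starting from the r=8.5 sphere, the 23×16.5 cube at (-0.5, 11.5) misses the remaining region (no effect); the 24.5×9.5 cube at (11, -4) misses the remaining region (no effect) — 1 connected region. The outline is a single polygon with 12 vertices. Extrusion per mm of travel: 0.4 × 0.32 / (π × 0.875²) = 0.053216. Accumulating E over each segment gives final E = 2.8095.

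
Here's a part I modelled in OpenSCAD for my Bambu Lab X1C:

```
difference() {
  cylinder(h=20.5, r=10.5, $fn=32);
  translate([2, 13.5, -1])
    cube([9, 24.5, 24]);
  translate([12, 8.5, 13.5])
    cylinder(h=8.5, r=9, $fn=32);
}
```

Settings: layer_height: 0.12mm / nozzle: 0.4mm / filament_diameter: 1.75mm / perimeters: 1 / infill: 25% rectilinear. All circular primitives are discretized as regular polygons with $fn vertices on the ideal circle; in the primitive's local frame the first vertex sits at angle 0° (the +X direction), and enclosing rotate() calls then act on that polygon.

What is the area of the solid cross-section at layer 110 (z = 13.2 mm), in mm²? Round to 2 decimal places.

At z = 13.2 mm: the r=10.5 cylinder contributes a regular 32-gon of circumradius 10.5 (area = (32/2)·10.500²·sin(360°/32) = 344.14 mm²); the cube at (2, 13.5) (footprint 9×24.5) is included at this height (area 220.50 mm²); the cylinder at (12, 8.5) does not reach this height (z outside [13.5, 22]); After the difference (first − rest): starting from the r=10.5 cylinder (344.14 mm²), the 9×24.5 cube at (2, 13.5) misses the remaining region (no effect) — area = 344.14 mm². Overall, the cross-section is a single solid region. Net area = 344.14 mm².

344.14 mm²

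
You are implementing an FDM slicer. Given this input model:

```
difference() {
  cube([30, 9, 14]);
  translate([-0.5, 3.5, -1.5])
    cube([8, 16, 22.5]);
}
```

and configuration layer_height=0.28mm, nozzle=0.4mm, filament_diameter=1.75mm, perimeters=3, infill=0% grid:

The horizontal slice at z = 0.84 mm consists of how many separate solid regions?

At z = 0.84 mm: the cube (footprint 30×9) is included at this height; the cube at (-0.5, 3.5) (footprint 8×16) is included at this height; After the difference (first − rest): starting from the 30×9 cube, the 8×16 cube at (-0.5, 3.5) partially overlaps it — only the 41.25 mm² overlap (of its 128.00 mm²) is removed, clipping the outline — 1 connected region. The result has 1 disconnected region.

1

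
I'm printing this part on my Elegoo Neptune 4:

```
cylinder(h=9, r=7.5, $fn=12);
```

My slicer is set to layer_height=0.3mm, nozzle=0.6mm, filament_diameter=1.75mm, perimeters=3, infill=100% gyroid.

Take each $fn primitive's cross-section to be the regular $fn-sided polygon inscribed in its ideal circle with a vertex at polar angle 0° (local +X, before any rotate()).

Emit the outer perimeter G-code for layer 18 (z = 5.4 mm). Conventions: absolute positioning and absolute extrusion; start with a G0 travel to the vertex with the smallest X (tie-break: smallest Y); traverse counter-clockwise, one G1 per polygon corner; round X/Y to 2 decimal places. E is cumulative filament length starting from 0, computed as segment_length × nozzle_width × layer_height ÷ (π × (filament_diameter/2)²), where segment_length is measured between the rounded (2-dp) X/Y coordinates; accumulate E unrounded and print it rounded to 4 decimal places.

G0 X-7.50 Y0.00 Z5.40
G1 X-6.50 Y-3.75 E0.2904
G1 X-3.75 Y-6.50 E0.5815
G1 X0.00 Y-7.50 E0.8719
G1 X3.75 Y-6.50 E1.1624
G1 X6.50 Y-3.75 E1.4534
G1 X7.50 Y0.00 E1.7438
G1 X6.50 Y3.75 E2.0343
G1 X3.75 Y6.50 E2.3253
G1 X0.00 Y7.50 E2.6158
G1 X-3.75 Y6.50 E2.9062
G1 X-6.50 Y3.75 E3.1972
G1 X-7.50 Y0.00 E3.4877

At z = 5.4 mm: the r=7.5 cylinder contributes a regular 12-gon of circumradius 7.5. The outline is a single polygon with 12 vertices. Extrusion per mm of travel: 0.6 × 0.3 / (π × 0.875²) = 0.074835. Accumulating E over each segment gives final E = 3.4877.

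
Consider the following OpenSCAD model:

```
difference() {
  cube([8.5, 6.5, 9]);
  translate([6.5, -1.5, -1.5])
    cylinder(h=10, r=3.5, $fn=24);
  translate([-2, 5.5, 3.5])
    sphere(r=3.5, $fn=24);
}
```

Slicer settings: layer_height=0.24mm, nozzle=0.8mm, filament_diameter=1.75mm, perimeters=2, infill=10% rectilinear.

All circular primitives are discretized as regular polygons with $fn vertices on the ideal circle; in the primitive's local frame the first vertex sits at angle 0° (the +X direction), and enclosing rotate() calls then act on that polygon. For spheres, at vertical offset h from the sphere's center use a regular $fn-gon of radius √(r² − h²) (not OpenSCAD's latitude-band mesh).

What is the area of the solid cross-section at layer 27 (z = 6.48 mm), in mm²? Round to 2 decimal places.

47.23 mm²

At z = 6.48 mm: the cube (footprint 8.5×6.5) is included at this height (area 55.25 mm²); the r=3.5 cylinder at (6.5, -1.5) contributes a regular 24-gon of circumradius 3.5 (area = (24/2)·3.500²·sin(360°/24) = 38.05 mm²); the r=3.5 sphere at (-2, 5.5) contributes a regular 24-gon of circumradius √(3.5²−2.98²) = 1.836 (area = (24/2)·1.836²·sin(360°/24) = 10.47 mm²); Subtracting the remaining from the first: starting from the 8.5×6.5 cube (55.25 mm²), the r=3.5 cylinder at (6.5, -1.5) partially overlaps it — only the 8.02 mm² overlap (of its 38.05 mm²) is removed, clipping the outline; the r=3.5 sphere at (-2, 5.5) misses the remaining region (no effect) — area = 47.23 mm². Overall, the cross-section is a single solid region. Net area = 47.23 mm².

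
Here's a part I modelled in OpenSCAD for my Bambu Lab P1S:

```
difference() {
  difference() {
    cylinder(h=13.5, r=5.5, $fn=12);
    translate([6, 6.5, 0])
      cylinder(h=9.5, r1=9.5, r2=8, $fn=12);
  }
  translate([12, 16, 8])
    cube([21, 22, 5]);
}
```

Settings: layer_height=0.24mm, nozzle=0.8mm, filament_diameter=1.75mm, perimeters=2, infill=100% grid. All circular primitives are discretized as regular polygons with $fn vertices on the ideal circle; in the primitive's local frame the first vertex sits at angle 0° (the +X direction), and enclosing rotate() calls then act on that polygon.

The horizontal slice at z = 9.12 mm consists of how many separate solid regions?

At z = 9.12 mm: the r=5.5 cylinder contributes a regular 12-gon of circumradius 5.5; the cone at (6, 6.5) contributes a regular 12-gon of circumradius 8.060 (interpolated between r1=9.5 and r2=8 at t=0.960); After the difference (first − rest): starting from the r=5.5 cylinder, the cone at (6, 6.5) partially overlaps it — only the 29.08 mm² overlap (of its 194.89 mm²) is removed, clipping the outline — 1 connected region; the 21×22 cube at (12, 16) contributes its full rectangle; Taking the first minus the rest: starting from that combined region, the 21×22 cube at (12, 16) misses the remaining region (no effect) — 1 connected region. The result has 1 disconnected region.

1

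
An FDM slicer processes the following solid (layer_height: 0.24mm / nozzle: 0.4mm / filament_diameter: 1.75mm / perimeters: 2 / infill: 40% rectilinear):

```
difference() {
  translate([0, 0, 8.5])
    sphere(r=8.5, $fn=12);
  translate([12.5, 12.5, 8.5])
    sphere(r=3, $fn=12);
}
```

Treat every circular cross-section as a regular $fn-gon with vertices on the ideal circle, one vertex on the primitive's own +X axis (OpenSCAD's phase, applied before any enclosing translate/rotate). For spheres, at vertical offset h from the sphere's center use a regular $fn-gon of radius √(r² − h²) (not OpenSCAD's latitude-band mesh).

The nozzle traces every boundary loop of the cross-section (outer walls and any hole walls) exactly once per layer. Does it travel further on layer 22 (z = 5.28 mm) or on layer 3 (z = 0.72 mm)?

Layer 22 (z = 5.28): the r=8.5 sphere slices to a regular 12-gon of circumradius 7.866 (√(r²−h²) with h=3.22 from center) (perimeter = 2·12·7.866·sin(180°/12) = 48.86 mm); the sphere at (12.5, 12.5) does not reach this height (|z−center|=3.220 > r=3); Subtracting the remaining from the first: none of the subtracted shapes is present at this height, so the r=8.5 sphere is unchanged — boundary = 48.86 mm. So its perimeter = 48.86 mm. Layer 3 (z = 0.72): the r=8.5 sphere contributes a regular 12-gon of circumradius √(8.5²−7.78²) = 3.424 (perimeter = 2·12·3.424·sin(180°/12) = 21.27 mm); the sphere at (12.5, 12.5) is absent (|z−center|=7.780 > r=3); After the difference (first − rest): none of the subtracted shapes is present at this height, so the r=8.5 sphere is unchanged — boundary = 21.27 mm. So its perimeter = 21.27 mm. Layer 22 is larger (48.86 vs 21.27 mm).

layer 22 (z = 5.28 mm)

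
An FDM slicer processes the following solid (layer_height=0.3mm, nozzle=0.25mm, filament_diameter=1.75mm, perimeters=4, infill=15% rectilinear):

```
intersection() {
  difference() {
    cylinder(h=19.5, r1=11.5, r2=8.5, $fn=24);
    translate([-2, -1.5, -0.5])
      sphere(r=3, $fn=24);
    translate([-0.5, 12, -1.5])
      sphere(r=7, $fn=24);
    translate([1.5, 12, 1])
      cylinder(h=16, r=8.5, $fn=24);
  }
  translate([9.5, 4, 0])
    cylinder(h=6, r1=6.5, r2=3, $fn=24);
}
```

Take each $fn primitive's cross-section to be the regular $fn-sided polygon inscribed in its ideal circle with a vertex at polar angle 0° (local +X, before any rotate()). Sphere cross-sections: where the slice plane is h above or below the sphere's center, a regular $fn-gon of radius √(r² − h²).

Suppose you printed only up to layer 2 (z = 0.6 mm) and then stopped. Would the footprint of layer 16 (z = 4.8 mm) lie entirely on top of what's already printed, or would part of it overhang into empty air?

entirely on top

Compare the two slices. At z = 0.6: the cone: at t=0.031 of its height the radius interpolates to r₁+(r₂−r₁)t = 11.408, giving a regular 24-gon of that circumradius (area = (24/2)·11.408²·sin(360°/24) = 404.18 mm²); the sphere at (-2, -1.5): section is a regular 24-gon, circumradius = √(r²−h²) = √(3²−1.1²) = 2.791 (area = (24/2)·2.791²·sin(360°/24) = 24.19 mm²); the r=7 sphere at (-0.5, 12) contributes a regular 24-gon of circumradius √(7²−2.1²) = 6.678 (area = (24/2)·6.678²·sin(360°/24) = 138.49 mm²); the cylinder at (1.5, 12) is absent (z outside [1, 17]); Taking the first minus the rest: starting from the cone (404.18 mm²), the r=3 sphere at (-2, -1.5) lies wholly inside it (removes its full 24.19 mm² and its 17.49 mm outline becomes a hole wall); the r=7 sphere at (-0.5, 12) partially overlaps it — only the 52.23 mm² overlap (of its 138.49 mm²) is removed, clipping the outline — area = 327.76 mm²; the cone at (9.5, 4) (r1=6.5→r2=3) has section circumradius 6.150 here — a regular 24-gon (area = (24/2)·6.150²·sin(360°/24) = 117.47 mm²); After intersecting: the cone at (9.5, 4) partially overlaps the result so far; clipping to the common part keeps 64.34 mm² — area = 64.34 mm². At z = 4.8: the cone contributes a regular 24-gon of circumradius 10.762 (interpolated between r1=11.5 and r2=8.5 at t=0.246) (area = (24/2)·10.762²·sin(360°/24) = 359.69 mm²); the sphere at (-2, -1.5) does not reach this height (|z−center|=5.300 > r=3); the r=7 sphere at (-0.5, 12) slices to a regular 24-gon of circumradius 3.051 (√(r²−h²) with h=6.3 from center) (area = (24/2)·3.051²·sin(360°/24) = 28.92 mm²); the r=8.5 cylinder at (1.5, 12) contributes a regular 24-gon of circumradius 8.5 (area = (24/2)·8.500²·sin(360°/24) = 224.40 mm²); After the difference (first − rest): starting from the cone (359.69 mm²), the r=7 sphere at (-0.5, 12) partially overlaps it — only the 6.17 mm² overlap (of its 28.92 mm²) is removed, clipping the outline; the r=8.5 cylinder at (1.5, 12) partially overlaps it — only the 65.93 mm² overlap (of its 224.40 mm²) is removed, clipping the outline — area = 287.59 mm²; the cone at (9.5, 4) contributes a regular 24-gon of circumradius 3.700 (interpolated between r1=6.5 and r2=3 at t=0.800) (area = (24/2)·3.700²·sin(360°/24) = 42.52 mm²); After intersecting: the cone at (9.5, 4) partially overlaps that combined region; clipping to the common part keeps 20.62 mm² — area = 20.62 mm². Checking containment: the cross-section at z = 4.8 is a subset of the cross-section at z = 0.6.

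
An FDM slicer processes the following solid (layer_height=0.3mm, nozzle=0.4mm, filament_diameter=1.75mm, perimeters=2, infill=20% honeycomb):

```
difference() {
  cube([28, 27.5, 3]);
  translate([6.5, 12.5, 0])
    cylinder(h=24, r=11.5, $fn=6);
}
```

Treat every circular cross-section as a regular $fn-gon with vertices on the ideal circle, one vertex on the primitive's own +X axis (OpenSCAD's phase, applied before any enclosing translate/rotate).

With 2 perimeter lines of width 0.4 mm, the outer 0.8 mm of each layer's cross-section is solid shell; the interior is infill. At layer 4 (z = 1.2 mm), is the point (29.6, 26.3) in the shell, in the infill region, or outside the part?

At z = 1.2 mm: the cube is present — its section is the full 28×27.5 rectangle; the cylinder at (6.5, 12.5): section is a regular 6-gon, circumradius r=11.5; Taking the first minus the rest: starting from the 28×27.5 cube, the r=11.5 cylinder at (6.5, 12.5) partially overlaps it — only the 300.29 mm² overlap (of its 343.60 mm²) is removed, clipping the outline — 1 connected region. Overall, the cross-section is a single solid region. The nearest boundary edge runs (28.00, 27.50)→(28.00, 0.00); distance from the point to it = 1.60 mm. The point is not inside any of the regions above, so it lies outside the cross-section (1.60 mm from the nearest boundary).

outside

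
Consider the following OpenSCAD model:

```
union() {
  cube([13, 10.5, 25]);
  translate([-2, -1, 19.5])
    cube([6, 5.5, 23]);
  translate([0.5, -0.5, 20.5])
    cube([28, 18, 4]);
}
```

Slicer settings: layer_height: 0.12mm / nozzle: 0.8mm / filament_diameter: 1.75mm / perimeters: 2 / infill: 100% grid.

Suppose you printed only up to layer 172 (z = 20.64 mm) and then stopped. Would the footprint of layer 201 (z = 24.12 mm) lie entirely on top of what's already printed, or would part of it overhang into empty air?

entirely on top

Compare the two slices. At z = 20.64: the cube (footprint 13×10.5) is included at this height (area 136.50 mm²); the 6×5.5 cube at (-2, -1) contributes its full rectangle (area 33.00 mm²); the cube at (0.5, -0.5) is present — its section is the full 28×18 rectangle (area 504.00 mm²); Combining (union): the regions partially overlap — summed areas 673.50 mm² minus the doubly-counted overlap 151.00 mm² gives 522.50 mm² — area = 522.50 mm². At z = 24.12: the 13×10.5 cube contributes its full rectangle (area 136.50 mm²); the cube at (-2, -1) is present — its section is the full 6×5.5 rectangle (area 33.00 mm²); the 28×18 cube at (0.5, -0.5) contributes its full rectangle (area 504.00 mm²); Combining (union): the regions partially overlap — summed areas 673.50 mm² minus the doubly-counted overlap 151.00 mm² gives 522.50 mm² — area = 522.50 mm². Checking containment: the cross-section at z = 24.12 is a subset of the cross-section at z = 20.64.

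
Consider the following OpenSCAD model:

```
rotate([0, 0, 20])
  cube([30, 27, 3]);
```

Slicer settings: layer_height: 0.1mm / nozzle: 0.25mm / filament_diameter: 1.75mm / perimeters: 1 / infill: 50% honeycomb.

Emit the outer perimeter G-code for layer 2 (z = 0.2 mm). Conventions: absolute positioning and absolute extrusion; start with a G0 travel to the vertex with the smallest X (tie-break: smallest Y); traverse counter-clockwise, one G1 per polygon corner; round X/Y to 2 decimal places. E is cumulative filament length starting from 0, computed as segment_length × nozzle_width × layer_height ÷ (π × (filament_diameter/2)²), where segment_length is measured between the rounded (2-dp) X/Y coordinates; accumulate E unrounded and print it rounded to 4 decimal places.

G0 X-9.23 Y25.37 Z0.20
G1 X0.00 Y0.00 E0.2806
G1 X28.19 Y10.26 E0.5924
G1 X18.96 Y35.63 E0.8730
G1 X-9.23 Y25.37 E1.1848

At z = 0.2 mm: the 30×27 cube contributes its full rectangle; (whole slice rotated 20° about Z — lengths, areas and connectivity unchanged). The outline is a single polygon with 4 vertices. Extrusion per mm of travel: 0.25 × 0.1 / (π × 0.875²) = 0.010394. Accumulating E over each segment gives final E = 1.1848.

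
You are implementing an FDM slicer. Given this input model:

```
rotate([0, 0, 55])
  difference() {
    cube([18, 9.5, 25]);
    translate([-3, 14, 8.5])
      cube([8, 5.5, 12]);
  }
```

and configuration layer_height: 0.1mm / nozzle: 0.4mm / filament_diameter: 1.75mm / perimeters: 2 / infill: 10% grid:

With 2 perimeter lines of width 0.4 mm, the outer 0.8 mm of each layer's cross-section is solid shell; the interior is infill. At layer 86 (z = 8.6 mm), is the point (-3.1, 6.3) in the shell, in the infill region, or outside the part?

At z = 8.6 mm: the cube is present — its section is the full 18×9.5 rectangle; the 8×5.5 cube at (-3, 14) contributes its full rectangle; Taking the first minus the rest: starting from the 18×9.5 cube, the 8×5.5 cube at (-3, 14) misses the remaining region (no effect) — 1 connected region; (whole slice rotated 55° about Z — lengths, areas and connectivity unchanged). Overall, the cross-section is a single solid region. Undo the 55° rotation: the query point maps to (3.383, 6.153) in the un-rotated model frame. The nearest boundary edge runs (0.00, 9.50)→(18.00, 9.50); distance from the point to it = 3.35 mm. The point is inside the cross-section and 3.35 mm from the nearest boundary — more than the 0.8 mm shell width (2 × 0.4), so it's in the infill interior.

infill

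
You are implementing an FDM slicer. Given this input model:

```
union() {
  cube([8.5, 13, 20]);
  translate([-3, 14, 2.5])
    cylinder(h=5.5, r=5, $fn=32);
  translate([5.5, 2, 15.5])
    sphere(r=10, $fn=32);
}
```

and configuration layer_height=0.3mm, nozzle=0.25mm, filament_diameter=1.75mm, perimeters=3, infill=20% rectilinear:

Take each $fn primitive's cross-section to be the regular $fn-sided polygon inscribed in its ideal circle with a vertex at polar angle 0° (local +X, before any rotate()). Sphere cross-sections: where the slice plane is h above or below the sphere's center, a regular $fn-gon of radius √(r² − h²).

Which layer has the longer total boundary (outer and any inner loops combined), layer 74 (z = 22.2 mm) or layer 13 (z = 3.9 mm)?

layer 13 (z = 3.9 mm)

Layer 74 (z = 22.2): the cube is absent (z outside [0, 20]); the cylinder at (-3, 14) is absent (z outside [2.5, 8]); the r=10 sphere at (5.5, 2) contributes a regular 32-gon of circumradius √(10²−6.7²) = 7.424 (perimeter = 2·32·7.424·sin(180°/32) = 46.57 mm); Merging all regions: only the r=10 sphere at (5.5, 2) is present, so the union is just that shape — boundary = 46.57 mm. So its perimeter = 46.57 mm. Layer 13 (z = 3.9): the 8.5×13 cube contributes its full rectangle (perimeter 43.00 mm); the r=5 cylinder at (-3, 14) contributes a regular 32-gon of circumradius 5 (perimeter = 2·32·5.000·sin(180°/32) = 31.37 mm); the sphere at (5.5, 2) does not reach this height (|z−center|=11.600 > r=10); Merging all regions: the regions partially overlap (shared area 3.56 mm²), so the edge portions inside another operand are dropped and the merged outline is re-measured after clipping — boundary = 65.89 mm. So its perimeter = 65.89 mm. Layer 13 is larger (65.89 vs 46.57 mm).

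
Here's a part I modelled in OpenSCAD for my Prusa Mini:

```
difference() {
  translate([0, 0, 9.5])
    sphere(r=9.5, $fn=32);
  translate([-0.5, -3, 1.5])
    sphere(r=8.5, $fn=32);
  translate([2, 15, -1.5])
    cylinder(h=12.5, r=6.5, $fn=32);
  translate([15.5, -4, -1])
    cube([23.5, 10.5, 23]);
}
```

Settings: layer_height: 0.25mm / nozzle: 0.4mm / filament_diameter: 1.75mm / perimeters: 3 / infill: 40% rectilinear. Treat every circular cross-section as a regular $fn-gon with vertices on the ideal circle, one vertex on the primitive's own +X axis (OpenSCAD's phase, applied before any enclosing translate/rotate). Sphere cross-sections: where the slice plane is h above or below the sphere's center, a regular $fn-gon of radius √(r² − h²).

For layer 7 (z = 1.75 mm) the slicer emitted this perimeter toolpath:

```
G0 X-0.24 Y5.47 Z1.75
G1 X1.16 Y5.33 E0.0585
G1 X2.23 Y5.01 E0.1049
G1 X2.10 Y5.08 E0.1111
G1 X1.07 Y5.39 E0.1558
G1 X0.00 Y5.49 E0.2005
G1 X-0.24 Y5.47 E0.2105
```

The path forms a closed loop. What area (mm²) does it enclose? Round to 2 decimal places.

0.09 mm²

Apply the shoelace formula to the sequence of (X, Y) vertices; enclosed area = 0.09 mm².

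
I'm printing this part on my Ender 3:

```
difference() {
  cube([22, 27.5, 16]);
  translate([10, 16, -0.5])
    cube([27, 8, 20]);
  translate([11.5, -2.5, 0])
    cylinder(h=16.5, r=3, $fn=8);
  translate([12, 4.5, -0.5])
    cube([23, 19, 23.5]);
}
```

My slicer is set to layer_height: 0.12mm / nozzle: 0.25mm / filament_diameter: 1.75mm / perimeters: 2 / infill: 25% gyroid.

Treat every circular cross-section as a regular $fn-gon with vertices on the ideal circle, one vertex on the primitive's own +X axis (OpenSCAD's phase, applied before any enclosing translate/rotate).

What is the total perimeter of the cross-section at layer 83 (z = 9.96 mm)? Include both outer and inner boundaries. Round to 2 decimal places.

123.20 mm

At z = 9.96 mm: the cube is present — its section is the full 22×27.5 rectangle (perimeter 99.00 mm); the cube at (10, 16) is present — its section is the full 27×8 rectangle (perimeter 70.00 mm); the r=3 cylinder at (11.5, -2.5) gives a regular 8-gon of circumradius 3 (constant along its height) (perimeter = 2·8·3.000·sin(180°/8) = 18.37 mm); the 23×19 cube at (12, 4.5) contributes its full rectangle (perimeter 84.00 mm); Subtracting the remaining from the first: starting from the 22×27.5 cube, the 27×8 cube at (10, 16) partially overlaps it — only the 96.00 mm² overlap (of its 216.00 mm²) is removed, clipping the outline; the r=3 cylinder at (11.5, -2.5) partially overlaps it — only the 0.60 mm² overlap (of its 25.46 mm²) is removed, clipping the outline; the 23×19 cube at (12, 4.5) partially overlaps it — only the 115.00 mm² overlap (of its 437.00 mm²) is removed, clipping the outline — boundary = 123.20 mm. Overall, the cross-section is a single solid region. Total boundary length (outer) = 123.20 mm.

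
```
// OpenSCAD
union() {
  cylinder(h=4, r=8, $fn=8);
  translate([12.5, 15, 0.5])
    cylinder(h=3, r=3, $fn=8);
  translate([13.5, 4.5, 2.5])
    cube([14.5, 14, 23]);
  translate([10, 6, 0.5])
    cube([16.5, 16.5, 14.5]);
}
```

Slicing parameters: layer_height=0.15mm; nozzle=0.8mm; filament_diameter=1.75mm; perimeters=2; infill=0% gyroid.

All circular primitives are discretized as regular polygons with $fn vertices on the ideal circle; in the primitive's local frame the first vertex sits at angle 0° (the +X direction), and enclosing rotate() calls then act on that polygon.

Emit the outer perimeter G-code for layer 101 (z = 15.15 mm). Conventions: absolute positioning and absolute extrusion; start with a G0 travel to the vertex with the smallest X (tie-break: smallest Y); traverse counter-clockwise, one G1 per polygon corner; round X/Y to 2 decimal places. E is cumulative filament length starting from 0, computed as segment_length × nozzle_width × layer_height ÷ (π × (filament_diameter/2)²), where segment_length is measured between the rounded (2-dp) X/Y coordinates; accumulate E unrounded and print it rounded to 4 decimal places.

G0 X13.50 Y4.50 Z15.15
G1 X28.00 Y4.50 E0.7234
G1 X28.00 Y18.50 E1.4219
G1 X13.50 Y18.50 E2.1453
G1 X13.50 Y4.50 E2.8437

At z = 15.15 mm: the cylinder does not reach this height (z outside [0, 4]); the cylinder at (12.5, 15) does not reach this height (z outside [0.5, 3.5]); the cube at (13.5, 4.5) is present — its section is the full 14.5×14 rectangle; the cube at (10, 6) does not reach this height (z outside [0.5, 15]); Combining (union): only the 14.5×14 cube at (13.5, 4.5) is present, so the union is just that shape — 1 connected region. The outline is a single polygon with 4 vertices. Extrusion per mm of travel: 0.8 × 0.15 / (π × 0.875²) = 0.049890. Accumulating E over each segment gives final E = 2.8437.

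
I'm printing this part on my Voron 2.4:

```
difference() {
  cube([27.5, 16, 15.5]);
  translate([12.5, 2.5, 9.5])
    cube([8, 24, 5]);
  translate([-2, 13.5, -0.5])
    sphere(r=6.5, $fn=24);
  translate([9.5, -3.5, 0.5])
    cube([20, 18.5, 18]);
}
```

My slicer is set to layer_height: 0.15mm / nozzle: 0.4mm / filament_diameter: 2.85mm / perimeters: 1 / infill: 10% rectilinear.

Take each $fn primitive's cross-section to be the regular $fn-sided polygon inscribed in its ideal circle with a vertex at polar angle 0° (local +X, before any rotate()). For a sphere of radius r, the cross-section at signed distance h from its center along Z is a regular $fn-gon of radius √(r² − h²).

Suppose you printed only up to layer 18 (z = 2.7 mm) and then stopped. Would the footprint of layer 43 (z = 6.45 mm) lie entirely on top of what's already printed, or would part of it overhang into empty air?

part overhangs

Compare the two slices. At z = 2.7: the 27.5×16 cube contributes its full rectangle (area 440.00 mm²); the cube at (12.5, 2.5) is absent (z outside [9.5, 14.5]); the sphere at (-2, 13.5): section is a regular 24-gon, circumradius = √(r²−h²) = √(6.5²−3.2²) = 5.658 (area = (24/2)·5.658²·sin(360°/24) = 99.42 mm²); the cube at (9.5, -3.5) is present — its section is the full 20×18.5 rectangle (area 370.00 mm²); Subtracting the remaining from the first: starting from the 27.5×16 cube (440.00 mm²), the r=6.5 sphere at (-2, 13.5) partially overlaps it — only the 22.42 mm² overlap (of its 99.42 mm²) is removed, clipping the outline; the 20×18.5 cube at (9.5, -3.5) partially overlaps it — only the 270.00 mm² overlap (of its 370.00 mm²) is removed, clipping the outline — area = 147.58 mm². At z = 6.45: the cube (footprint 27.5×16) is included at this height (area 440.00 mm²); the cube at (12.5, 2.5) is absent (z outside [9.5, 14.5]); the sphere at (-2, 13.5) is absent (|z−center|=6.950 > r=6.5); the cube at (9.5, -3.5) is present — its section is the full 20×18.5 rectangle (area 370.00 mm²); Taking the first minus the rest: starting from the 27.5×16 cube (440.00 mm²), the 20×18.5 cube at (9.5, -3.5) partially overlaps it — only the 270.00 mm² overlap (of its 370.00 mm²) is removed, clipping the outline — area = 170.00 mm². Checking containment: at z = 6.45 the cross-section extends beyond the z = 2.7 cross-section by about 22.42 mm².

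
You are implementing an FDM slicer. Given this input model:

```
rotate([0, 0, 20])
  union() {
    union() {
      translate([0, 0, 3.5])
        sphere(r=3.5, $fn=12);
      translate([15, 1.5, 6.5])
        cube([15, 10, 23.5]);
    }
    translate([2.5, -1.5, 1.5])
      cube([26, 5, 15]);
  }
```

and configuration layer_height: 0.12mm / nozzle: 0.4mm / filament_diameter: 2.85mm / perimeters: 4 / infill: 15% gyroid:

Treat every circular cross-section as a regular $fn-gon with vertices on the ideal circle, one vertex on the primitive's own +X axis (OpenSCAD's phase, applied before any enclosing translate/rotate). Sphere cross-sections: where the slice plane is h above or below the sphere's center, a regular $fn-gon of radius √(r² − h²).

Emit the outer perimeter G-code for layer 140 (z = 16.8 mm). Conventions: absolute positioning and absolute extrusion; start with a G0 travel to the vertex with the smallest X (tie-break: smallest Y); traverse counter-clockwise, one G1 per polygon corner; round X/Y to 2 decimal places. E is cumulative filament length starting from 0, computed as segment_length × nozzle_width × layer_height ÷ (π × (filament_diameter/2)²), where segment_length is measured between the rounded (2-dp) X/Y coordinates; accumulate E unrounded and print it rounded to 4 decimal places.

G0 X10.16 Y15.94 Z16.80
G1 X13.58 Y6.54 E0.0753
G1 X27.68 Y11.67 E0.1882
G1 X24.26 Y21.07 E0.2634
G1 X10.16 Y15.94 E0.3763

At z = 16.8 mm: the sphere is absent (|z−center|=13.300 > r=3.5); the cube at (15, 1.5) is present — its section is the full 15×10 rectangle; Combining (union): only the 15×10 cube at (15, 1.5) is present, so the union is just that shape — 1 connected region; the cube at (2.5, -1.5) is not intersected at this z (z outside [1.5, 16.5]); Merging all regions: only the result so far is present, so the union is just that shape — 1 connected region; (rotated 20° about Z; rotation is an isometry so areas/perimeters/island counts are preserved). The outline is a single polygon with 4 vertices. Extrusion per mm of travel: 0.4 × 0.12 / (π × 1.425²) = 0.007524. Accumulating E over each segment gives final E = 0.3763.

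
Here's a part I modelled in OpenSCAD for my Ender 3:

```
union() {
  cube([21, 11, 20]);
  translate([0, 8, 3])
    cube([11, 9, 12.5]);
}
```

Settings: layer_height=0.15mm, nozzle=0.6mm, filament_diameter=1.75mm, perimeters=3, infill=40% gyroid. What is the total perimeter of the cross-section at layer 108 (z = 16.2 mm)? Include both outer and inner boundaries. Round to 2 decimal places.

64.00 mm

At z = 16.2 mm: the cube is present — its section is the full 21×11 rectangle (perimeter 64.00 mm); the cube at (0, 8) is absent (z outside [3, 15.5]); Taking the union: only the 21×11 cube is present, so the union is just that shape — boundary = 64.00 mm. Overall, the cross-section is a single solid region. Total boundary length (outer) = 64.00 mm.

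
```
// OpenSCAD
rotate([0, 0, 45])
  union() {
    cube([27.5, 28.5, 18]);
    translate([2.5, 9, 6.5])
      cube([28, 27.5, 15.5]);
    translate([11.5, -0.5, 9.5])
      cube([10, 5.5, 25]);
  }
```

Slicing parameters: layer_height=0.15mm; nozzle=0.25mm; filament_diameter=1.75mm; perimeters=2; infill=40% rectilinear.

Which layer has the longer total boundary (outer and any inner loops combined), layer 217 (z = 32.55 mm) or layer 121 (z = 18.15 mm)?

Layer 217 (z = 32.55): the cube is not intersected at this z (z outside [0, 18]); the cube at (2.5, 9) does not reach this height (z outside [6.5, 22]); the cube at (11.5, -0.5) (footprint 10×5.5) is included at this height (perimeter 31.00 mm); Combining (union): only the 10×5.5 cube at (11.5, -0.5) is present, so the union is just that shape — boundary = 31.00 mm; (rotated 45° about Z; rotation is an isometry so areas/perimeters/island counts are preserved). So its perimeter = 31.00 mm. Layer 121 (z = 18.15): the cube does not reach this height (z outside [0, 18]); the cube at (2.5, 9) is present — its section is the full 28×27.5 rectangle (perimeter 111.00 mm); the 10×5.5 cube at (11.5, -0.5) contributes its full rectangle (perimeter 31.00 mm); Merging all regions: the 2 present regions are separate (no shared area or edge), so areas and boundary lengths simply add and each stays a separate island — boundary = 142.00 mm; (rotated 45° about Z; rotation is an isometry so areas/perimeters/island counts are preserved). So its perimeter = 142.00 mm. Layer 121 is larger (142.00 vs 31.00 mm).

layer 121 (z = 18.15 mm)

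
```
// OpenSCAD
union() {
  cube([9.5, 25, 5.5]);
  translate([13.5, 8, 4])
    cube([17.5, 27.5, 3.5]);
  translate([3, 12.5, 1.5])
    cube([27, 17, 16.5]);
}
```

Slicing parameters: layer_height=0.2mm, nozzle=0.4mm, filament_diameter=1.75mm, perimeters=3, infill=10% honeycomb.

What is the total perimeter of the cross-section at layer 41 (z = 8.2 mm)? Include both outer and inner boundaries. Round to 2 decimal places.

88.00 mm

At z = 8.2 mm: the cube is not intersected at this z (z outside [0, 5.5]); the cube at (13.5, 8) is not intersected at this z (z outside [4, 7.5]); the cube at (3, 12.5) (footprint 27×17) is included at this height (perimeter 88.00 mm); Combining (union): only the 27×17 cube at (3, 12.5) is present, so the union is just that shape — boundary = 88.00 mm. Overall, the cross-section is a single solid region. Total boundary length (outer) = 88.00 mm.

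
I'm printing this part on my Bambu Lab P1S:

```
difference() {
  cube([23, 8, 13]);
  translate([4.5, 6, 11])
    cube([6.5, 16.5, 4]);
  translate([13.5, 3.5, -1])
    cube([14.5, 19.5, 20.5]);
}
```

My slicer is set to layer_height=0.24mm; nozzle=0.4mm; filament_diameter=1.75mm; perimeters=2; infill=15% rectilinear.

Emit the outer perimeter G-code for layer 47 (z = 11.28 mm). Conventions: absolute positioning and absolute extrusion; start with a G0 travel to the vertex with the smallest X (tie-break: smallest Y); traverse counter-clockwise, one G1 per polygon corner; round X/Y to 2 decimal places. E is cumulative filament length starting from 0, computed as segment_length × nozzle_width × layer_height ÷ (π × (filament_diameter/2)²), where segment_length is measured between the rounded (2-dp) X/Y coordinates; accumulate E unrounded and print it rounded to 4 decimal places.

G0 X0.00 Y0.00 Z11.28
G1 X23.00 Y0.00 E0.9180
G1 X23.00 Y3.50 E1.0577
G1 X13.50 Y3.50 E1.4368
G1 X13.50 Y8.00 E1.6164
G1 X11.00 Y8.00 E1.7162
G1 X11.00 Y6.00 E1.7960
G1 X4.50 Y6.00 E2.0555
G1 X4.50 Y8.00 E2.1353
G1 X0.00 Y8.00 E2.3149
G1 X0.00 Y0.00 E2.6342

At z = 11.28 mm: the cube (footprint 23×8) is included at this height; the cube at (4.5, 6) is present — its section is the full 6.5×16.5 rectangle; the 14.5×19.5 cube at (13.5, 3.5) contributes its full rectangle; Subtracting the remaining from the first: starting from the 23×8 cube, the 6.5×16.5 cube at (4.5, 6) partially overlaps it — only the 13.00 mm² overlap (of its 107.25 mm²) is removed, clipping the outline; the 14.5×19.5 cube at (13.5, 3.5) partially overlaps it — only the 42.75 mm² overlap (of its 282.75 mm²) is removed, clipping the outline — 1 connected region. The outline is a single polygon with 10 vertices. Extrusion per mm of travel: 0.4 × 0.24 / (π × 0.875²) = 0.039912. Accumulating E over each segment gives final E = 2.6342.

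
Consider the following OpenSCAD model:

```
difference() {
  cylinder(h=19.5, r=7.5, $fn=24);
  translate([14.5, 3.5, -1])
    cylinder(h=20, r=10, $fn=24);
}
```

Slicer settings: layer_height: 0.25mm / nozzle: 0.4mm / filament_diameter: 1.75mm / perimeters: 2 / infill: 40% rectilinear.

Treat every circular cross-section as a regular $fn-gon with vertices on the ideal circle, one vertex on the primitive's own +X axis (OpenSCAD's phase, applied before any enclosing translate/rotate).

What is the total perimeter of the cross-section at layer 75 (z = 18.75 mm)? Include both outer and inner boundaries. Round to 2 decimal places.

46.66 mm

At z = 18.75 mm: the cylinder: section is a regular 24-gon, circumradius r=7.5 (perimeter = 2·24·7.500·sin(180°/24) = 46.99 mm); the r=10 cylinder at (14.5, 3.5) gives a regular 24-gon of circumradius 10 (constant along its height) (perimeter = 2·24·10.000·sin(180°/24) = 62.65 mm); Taking the first minus the rest: starting from the r=7.5 cylinder, the r=10 cylinder at (14.5, 3.5) partially overlaps it — only the 14.86 mm² overlap (of its 310.58 mm²) is removed, clipping the outline — boundary = 46.66 mm. Overall, the cross-section is a single solid region. Total boundary length (outer) = 46.66 mm.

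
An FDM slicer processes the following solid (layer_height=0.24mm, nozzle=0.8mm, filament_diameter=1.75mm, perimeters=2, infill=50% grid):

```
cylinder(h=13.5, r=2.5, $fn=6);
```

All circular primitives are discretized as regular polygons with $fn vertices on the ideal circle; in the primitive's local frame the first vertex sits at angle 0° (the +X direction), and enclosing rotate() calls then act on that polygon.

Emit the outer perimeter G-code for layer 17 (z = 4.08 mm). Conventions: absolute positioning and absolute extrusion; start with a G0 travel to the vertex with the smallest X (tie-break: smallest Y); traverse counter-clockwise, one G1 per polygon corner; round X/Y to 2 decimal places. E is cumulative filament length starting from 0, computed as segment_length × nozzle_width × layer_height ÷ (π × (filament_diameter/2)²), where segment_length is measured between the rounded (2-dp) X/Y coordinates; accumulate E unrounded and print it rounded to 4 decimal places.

At z = 4.08 mm: the r=2.5 cylinder contributes a regular 6-gon of circumradius 2.5. The outline is a single polygon with 6 vertices. Extrusion per mm of travel: 0.8 × 0.24 / (π × 0.875²) = 0.079824. Accumulating E over each segment gives final E = 1.1987.

G0 X-2.50 Y0.00 Z4.08
G1 X-1.25 Y-2.17 E0.1999
G1 X1.25 Y-2.17 E0.3995
G1 X2.50 Y0.00 E0.5994
G1 X1.25 Y2.17 E0.7993
G1 X-1.25 Y2.17 E0.9988
G1 X-2.50 Y0.00 E1.1987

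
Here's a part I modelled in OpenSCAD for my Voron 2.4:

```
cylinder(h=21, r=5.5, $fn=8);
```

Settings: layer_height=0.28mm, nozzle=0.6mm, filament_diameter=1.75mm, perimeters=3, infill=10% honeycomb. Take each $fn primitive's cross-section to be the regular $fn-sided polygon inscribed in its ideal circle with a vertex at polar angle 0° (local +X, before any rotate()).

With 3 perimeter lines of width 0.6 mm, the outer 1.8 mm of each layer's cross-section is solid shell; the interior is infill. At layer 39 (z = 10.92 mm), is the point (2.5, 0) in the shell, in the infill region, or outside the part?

At z = 10.92 mm: the r=5.5 cylinder contributes a regular 8-gon of circumradius 5.5. Overall, the cross-section is a single solid region. The nearest boundary edge runs (5.50, 0.00)→(3.89, 3.89); distance from the point to it = 2.77 mm. The point is inside the cross-section and 2.77 mm from the nearest boundary — more than the 1.8 mm shell width (3 × 0.6), so it's in the infill interior.

infill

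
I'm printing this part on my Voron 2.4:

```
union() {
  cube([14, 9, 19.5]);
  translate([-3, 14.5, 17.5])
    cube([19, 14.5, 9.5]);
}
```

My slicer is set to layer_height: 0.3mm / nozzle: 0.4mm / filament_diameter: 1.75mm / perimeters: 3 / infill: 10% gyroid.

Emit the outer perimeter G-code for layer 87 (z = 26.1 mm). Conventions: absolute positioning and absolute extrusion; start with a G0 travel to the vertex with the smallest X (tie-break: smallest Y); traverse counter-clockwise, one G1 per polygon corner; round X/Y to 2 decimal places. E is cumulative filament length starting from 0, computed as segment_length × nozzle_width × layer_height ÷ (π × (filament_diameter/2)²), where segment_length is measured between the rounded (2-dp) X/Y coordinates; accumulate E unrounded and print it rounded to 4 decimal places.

G0 X-3.00 Y14.50 Z26.10
G1 X16.00 Y14.50 E0.9479
G1 X16.00 Y29.00 E1.6713
G1 X-3.00 Y29.00 E2.6192
G1 X-3.00 Y14.50 E3.3426

At z = 26.1 mm: the cube is absent (z outside [0, 19.5]); the cube at (-3, 14.5) is present — its section is the full 19×14.5 rectangle; Taking the union: only the 19×14.5 cube at (-3, 14.5) is present, so the union is just that shape — 1 connected region. The outline is a single polygon with 4 vertices. Extrusion per mm of travel: 0.4 × 0.3 / (π × 0.875²) = 0.049890. Accumulating E over each segment gives final E = 3.3426.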